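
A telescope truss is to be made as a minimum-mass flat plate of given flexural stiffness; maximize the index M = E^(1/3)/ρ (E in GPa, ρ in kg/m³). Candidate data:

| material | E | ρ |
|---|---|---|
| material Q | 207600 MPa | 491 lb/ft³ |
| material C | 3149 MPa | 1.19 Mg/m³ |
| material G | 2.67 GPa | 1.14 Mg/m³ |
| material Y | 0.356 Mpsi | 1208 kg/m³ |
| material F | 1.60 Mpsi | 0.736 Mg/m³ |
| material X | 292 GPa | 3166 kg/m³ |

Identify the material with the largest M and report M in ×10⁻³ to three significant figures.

material F, M = 3.02×10⁻³

Normalizing units and computing the index:
  material Q: E = 207.6 GPa, ρ = 7865 kg/m³
  material C: E = 3.149 GPa, ρ = 1190 kg/m³
  material G: E = 2.670 GPa, ρ = 1140 kg/m³
  material Y: E = 2.455 GPa, ρ = 1208 kg/m³
  material F: E = 11.03 GPa, ρ = 736.0 kg/m³
  material X: E = 292.0 GPa, ρ = 3166 kg/m³
  material F: M = 3.02×10⁻³
  material X: M = 2.10×10⁻³
  material C: M = 1.23×10⁻³
  material G: M = 1.22×10⁻³
  material Y: M = 1.12×10⁻³
  material Q: M = 0.753×10⁻³
The maximum is for material F.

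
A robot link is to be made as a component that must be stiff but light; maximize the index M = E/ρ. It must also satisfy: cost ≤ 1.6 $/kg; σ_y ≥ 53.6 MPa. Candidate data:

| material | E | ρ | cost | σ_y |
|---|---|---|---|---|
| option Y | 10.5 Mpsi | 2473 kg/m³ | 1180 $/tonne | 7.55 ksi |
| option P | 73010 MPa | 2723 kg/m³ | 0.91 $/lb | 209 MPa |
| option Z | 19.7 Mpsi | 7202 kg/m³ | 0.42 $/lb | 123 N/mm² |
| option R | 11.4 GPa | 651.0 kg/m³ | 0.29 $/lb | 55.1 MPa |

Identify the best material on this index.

option Z

Screen on constraints: cost ≤ 1.6 $/kg; σ_y ≥ 53.6 MPa. Survivors: option Z, option R.
In SI units:
  option Z: E = 135.8 GPa, ρ = 7202 kg/m³
  option R: E = 11.40 GPa, ρ = 651.0 kg/m³
  option Z: M = 18.9 MN·m/kg
  option R: M = 17.5 MN·m/kg
The maximum is for option Z.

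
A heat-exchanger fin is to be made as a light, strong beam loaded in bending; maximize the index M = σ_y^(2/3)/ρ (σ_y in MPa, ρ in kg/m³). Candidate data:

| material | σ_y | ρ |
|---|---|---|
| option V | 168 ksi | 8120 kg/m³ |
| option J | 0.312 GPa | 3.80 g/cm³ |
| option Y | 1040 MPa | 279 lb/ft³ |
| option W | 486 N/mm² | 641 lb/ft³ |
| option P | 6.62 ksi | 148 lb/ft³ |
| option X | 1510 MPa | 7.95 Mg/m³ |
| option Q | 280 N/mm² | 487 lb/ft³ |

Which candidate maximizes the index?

option Y

Putting every candidate on a common basis:
  option V: σ_y = 1158 MPa, ρ = 8120 kg/m³
  option J: σ_y = 312.0 MPa, ρ = 3800 kg/m³
  option Y: σ_y = 1040 MPa, ρ = 4469 kg/m³
  option W: σ_y = 486.0 MPa, ρ = 10270 kg/m³
  option P: σ_y = 45.64 MPa, ρ = 2371 kg/m³
  option X: σ_y = 1510 MPa, ρ = 7950 kg/m³
  option Q: σ_y = 280.0 MPa, ρ = 7801 kg/m³
  option Y: M = 23.0×10⁻³
  option X: M = 16.6×10⁻³
  option V: M = 13.6×10⁻³
  option J: M = 12.1×10⁻³
  option W: M = 6.02×10⁻³
  option Q: M = 5.49×10⁻³
  option P: M = 5.39×10⁻³
Highest index: option Y.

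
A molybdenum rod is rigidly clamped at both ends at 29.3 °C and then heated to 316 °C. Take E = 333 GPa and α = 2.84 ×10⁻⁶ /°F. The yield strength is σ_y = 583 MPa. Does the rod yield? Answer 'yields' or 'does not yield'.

α = 2.84×10⁻⁶/°F × 9/5 = 5.11×10⁻⁶/K.
ΔT = 286.7 K. Constrained thermal stress σ = E·α·ΔT = 333.0×10³ MPa × 5.11×10⁻⁶ × 286.7 = 488 MPa (compressive).
Compare to σ_y = 583 MPa: σ < σ_y, so it does not yield.

does not yield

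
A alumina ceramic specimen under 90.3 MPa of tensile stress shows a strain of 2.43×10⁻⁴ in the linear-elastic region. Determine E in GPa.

372 GPa

E = σ/ε = 90.3 MPa / 2.43×10⁻⁴ = 371600 MPa = 372 GPa.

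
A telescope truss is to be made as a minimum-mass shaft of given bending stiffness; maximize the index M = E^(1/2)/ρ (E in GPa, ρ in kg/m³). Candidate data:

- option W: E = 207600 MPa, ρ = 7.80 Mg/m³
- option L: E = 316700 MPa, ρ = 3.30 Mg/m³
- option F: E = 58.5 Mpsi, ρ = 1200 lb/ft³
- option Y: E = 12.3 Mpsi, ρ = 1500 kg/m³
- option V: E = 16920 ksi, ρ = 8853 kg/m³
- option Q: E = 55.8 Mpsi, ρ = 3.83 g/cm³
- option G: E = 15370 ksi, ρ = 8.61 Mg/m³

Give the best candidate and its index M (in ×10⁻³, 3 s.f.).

In SI units:
  option W: E = 207.6 GPa, ρ = 7800 kg/m³
  option L: E = 316.7 GPa, ρ = 3300 kg/m³
  option F: E = 403.3 GPa, ρ = 19220 kg/m³
  option Y: E = 84.81 GPa, ρ = 1500 kg/m³
  option V: E = 116.7 GPa, ρ = 8853 kg/m³
  option Q: E = 384.7 GPa, ρ = 3830 kg/m³
  option G: E = 106.0 GPa, ρ = 8610 kg/m³
  option Y: M = 6.14×10⁻³
  option L: M = 5.39×10⁻³
  option Q: M = 5.12×10⁻³
  option W: M = 1.85×10⁻³
  option V: M = 1.22×10⁻³
  option G: M = 1.20×10⁻³
  option F: M = 1.04×10⁻³
Option Y ranks first.

option Y, M = 6.14×10⁻³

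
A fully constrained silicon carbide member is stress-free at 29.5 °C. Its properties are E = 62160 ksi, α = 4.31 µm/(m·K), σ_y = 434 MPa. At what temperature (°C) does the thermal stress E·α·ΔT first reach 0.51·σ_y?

E = 62160 ksi = 428.6 GPa.
E·α·ΔT = 221.3 MPa ⇒ ΔT = 221.3 / (428.6×10³ × 4.31×10⁻⁶) = 119.8 K.
T = 29.5 + 119.8 = 149.3 °C.

149 °C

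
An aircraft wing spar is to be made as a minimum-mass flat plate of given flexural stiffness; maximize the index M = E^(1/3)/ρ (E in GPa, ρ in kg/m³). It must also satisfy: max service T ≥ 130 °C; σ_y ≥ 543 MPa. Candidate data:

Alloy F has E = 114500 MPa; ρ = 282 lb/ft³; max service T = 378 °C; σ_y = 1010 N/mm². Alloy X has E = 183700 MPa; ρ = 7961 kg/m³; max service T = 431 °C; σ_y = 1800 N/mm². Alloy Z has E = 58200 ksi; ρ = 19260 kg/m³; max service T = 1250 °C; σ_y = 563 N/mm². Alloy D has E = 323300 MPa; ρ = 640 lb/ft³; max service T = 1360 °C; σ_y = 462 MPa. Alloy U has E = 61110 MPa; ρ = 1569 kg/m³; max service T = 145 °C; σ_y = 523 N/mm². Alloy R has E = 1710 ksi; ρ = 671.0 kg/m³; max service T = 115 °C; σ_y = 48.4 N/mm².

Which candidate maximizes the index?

Screen on constraints: max service T ≥ 130 °C; σ_y ≥ 543 MPa. Survivors: alloy F, alloy X, alloy Z.
Putting every candidate on a common basis:
  alloy F: E = 114.5 GPa, ρ = 4517 kg/m³
  alloy X: E = 183.7 GPa, ρ = 7961 kg/m³
  alloy Z: E = 401.3 GPa, ρ = 19260 kg/m³
  alloy F: M = 1.07×10⁻³
  alloy X: M = 0.714×10⁻³
  alloy Z: M = 0.383×10⁻³
Alloy F has the largest M.

alloy F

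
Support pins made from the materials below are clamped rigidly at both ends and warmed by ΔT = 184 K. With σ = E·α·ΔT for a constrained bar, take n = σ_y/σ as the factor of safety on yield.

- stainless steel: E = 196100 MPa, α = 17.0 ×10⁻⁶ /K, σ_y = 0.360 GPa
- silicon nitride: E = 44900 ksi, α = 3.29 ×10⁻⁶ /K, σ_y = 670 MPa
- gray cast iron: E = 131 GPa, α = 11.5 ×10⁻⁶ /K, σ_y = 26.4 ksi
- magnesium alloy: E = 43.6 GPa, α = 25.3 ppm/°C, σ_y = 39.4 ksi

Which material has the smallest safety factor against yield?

stainless steel

With everything in SI (GPa, ×10⁻⁶/K, MPa):
  stainless steel: E = 196.1, α = 17.0, σ_y = 360.0 → σ = 613 MPa, n = 0.587
  silicon nitride: E = 309.6, α = 3.29, σ_y = 670.0 → σ = 187 MPa, n = 3.58
  gray cast iron: E = 131.0, α = 11.5, σ_y = 182.0 → σ = 277 MPa, n = 0.657
  magnesium alloy: E = 43.60, α = 25.3, σ_y = 271.7 → σ = 203 MPa, n = 1.34
Smallest n: stainless steel with n = 0.587.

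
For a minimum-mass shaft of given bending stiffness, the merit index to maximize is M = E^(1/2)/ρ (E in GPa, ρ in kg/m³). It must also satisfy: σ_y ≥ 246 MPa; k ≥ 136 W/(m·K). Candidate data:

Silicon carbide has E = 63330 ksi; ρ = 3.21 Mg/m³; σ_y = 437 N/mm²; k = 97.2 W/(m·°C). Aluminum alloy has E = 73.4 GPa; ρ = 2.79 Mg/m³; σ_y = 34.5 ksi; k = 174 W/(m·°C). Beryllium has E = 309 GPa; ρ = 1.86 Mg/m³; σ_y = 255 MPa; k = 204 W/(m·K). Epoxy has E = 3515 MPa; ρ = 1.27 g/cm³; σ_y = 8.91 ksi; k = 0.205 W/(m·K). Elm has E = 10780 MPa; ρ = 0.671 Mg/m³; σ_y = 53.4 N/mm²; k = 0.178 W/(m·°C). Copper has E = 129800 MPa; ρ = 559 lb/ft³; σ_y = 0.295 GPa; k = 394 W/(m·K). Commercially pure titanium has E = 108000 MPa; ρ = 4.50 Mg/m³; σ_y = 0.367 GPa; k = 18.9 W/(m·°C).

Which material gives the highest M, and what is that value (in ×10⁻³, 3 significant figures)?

Screen on constraints: σ_y ≥ 246 MPa; k ≥ 136 W/(m·K). Survivors: beryllium, copper.
Putting every candidate on a common basis:
  beryllium: E = 309.0 GPa, ρ = 1860 kg/m³
  copper: E = 129.8 GPa, ρ = 8954 kg/m³
  beryllium: M = 9.45×10⁻³
  copper: M = 1.27×10⁻³
Beryllium has the largest M.

beryllium, M = 9.45×10⁻³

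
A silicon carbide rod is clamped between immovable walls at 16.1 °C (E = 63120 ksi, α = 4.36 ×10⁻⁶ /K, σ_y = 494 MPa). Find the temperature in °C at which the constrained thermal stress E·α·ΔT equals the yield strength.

276 °C

E = 63120 ksi = 435.2 GPa.
E·α·ΔT = 494.0 MPa ⇒ ΔT = 494.0 / (435.2×10³ × 4.36×10⁻⁶) = 260.3 K.
T = 16.1 + 260.3 = 276.4 °C.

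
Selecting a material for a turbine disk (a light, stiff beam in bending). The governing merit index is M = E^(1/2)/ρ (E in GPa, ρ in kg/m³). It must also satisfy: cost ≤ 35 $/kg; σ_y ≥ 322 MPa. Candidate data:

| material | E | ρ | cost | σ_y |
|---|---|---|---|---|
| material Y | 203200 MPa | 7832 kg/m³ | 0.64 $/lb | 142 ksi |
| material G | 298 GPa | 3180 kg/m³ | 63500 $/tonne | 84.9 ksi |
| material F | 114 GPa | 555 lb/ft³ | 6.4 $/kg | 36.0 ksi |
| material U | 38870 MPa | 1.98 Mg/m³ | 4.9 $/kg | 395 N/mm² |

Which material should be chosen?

material U

Screen on constraints: cost ≤ 35 $/kg; σ_y ≥ 322 MPa. Survivors: material Y, material U.
In SI units:
  material Y: E = 203.2 GPa, ρ = 7832 kg/m³
  material U: E = 38.87 GPa, ρ = 1980 kg/m³
  material U: M = 3.15×10⁻³
  material Y: M = 1.82×10⁻³
Material U ranks first.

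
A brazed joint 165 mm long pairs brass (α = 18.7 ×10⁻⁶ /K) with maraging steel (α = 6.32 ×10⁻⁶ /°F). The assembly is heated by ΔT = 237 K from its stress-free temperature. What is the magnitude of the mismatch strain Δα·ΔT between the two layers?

1.74×10⁻³

maraging steel: α = 6.32×10⁻⁶/°F × 9/5 = 11.4×10⁻⁶/K.
Δα = |18.7 − 11.4|×10⁻⁶/K = 7.32×10⁻⁶/K.
Mismatch strain = Δα·ΔT = 7.32×10⁻⁶ × 237.0 = 1.74×10⁻³.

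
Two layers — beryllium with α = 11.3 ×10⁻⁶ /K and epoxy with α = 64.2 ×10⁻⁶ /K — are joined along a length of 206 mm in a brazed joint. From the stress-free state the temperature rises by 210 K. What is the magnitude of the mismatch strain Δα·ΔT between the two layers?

0.0111

Δα = |11.3 − 64.2|×10⁻⁶/K = 52.9×10⁻⁶/K.
Mismatch strain = Δα·ΔT = 52.9×10⁻⁶ × 210.0 = 0.0111.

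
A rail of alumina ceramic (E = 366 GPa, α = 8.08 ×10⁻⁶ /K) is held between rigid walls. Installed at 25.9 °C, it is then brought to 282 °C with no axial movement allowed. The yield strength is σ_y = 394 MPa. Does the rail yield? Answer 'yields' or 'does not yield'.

yields

ΔT = 256.1 K. Constrained thermal stress σ = E·α·ΔT = 366.0×10³ MPa × 8.08×10⁻⁶ × 256.1 = 757 MPa (compressive).
Compare to σ_y = 394 MPa: σ ≥ σ_y, so it yields.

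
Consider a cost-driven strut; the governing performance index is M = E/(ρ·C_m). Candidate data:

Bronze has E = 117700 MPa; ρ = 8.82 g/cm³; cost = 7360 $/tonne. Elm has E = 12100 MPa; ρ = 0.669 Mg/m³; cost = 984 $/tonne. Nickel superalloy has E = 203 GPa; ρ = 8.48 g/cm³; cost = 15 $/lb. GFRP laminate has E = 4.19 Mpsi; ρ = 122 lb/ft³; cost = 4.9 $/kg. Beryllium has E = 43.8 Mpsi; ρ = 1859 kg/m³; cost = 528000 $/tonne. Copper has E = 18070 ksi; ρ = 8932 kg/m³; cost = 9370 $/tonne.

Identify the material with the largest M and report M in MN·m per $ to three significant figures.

elm, M = 18.4 MN·m per $

After converting to SI:
  bronze: E = 117.7 GPa, ρ = 8820 kg/m³, cost = 7.360 $/kg
  elm: E = 12.10 GPa, ρ = 669.0 kg/m³, cost = 0.9840 $/kg
  nickel superalloy: E = 203.0 GPa, ρ = 8480 kg/m³, cost = 33.07 $/kg
  GFRP laminate: E = 28.89 GPa, ρ = 1954 kg/m³, cost = 4.900 $/kg
  beryllium: E = 302.0 GPa, ρ = 1859 kg/m³, cost = 528.0 $/kg
  copper: E = 124.6 GPa, ρ = 8932 kg/m³, cost = 9.370 $/kg
  elm: M = 18.4 MN·m per $
  GFRP laminate: M = 3.02 MN·m per $
  bronze: M = 1.81 MN·m per $
  copper: M = 1.49 MN·m per $
  nickel superalloy: M = 0.724 MN·m per $
  beryllium: M = 0.308 MN·m per $
Elm ranks first.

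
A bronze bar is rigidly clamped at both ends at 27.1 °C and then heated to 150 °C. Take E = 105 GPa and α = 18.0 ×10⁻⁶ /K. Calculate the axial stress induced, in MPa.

232 MPa

ΔT = 122.9 K. Constrained thermal stress σ = E·α·ΔT = 105.0×10³ MPa × 18.0×10⁻⁶ × 122.9 = 232 MPa (compressive).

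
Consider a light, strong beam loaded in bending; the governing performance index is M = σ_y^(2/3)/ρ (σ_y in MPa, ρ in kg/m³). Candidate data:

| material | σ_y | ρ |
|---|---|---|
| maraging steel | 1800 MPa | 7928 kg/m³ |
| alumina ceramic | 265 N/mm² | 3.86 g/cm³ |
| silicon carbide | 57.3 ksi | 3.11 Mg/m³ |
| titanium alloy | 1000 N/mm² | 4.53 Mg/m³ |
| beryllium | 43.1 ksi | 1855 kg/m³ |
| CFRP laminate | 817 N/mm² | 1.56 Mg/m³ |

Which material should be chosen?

CFRP laminate

After converting to SI:
  maraging steel: σ_y = 1800 MPa, ρ = 7928 kg/m³
  alumina ceramic: σ_y = 265.0 MPa, ρ = 3860 kg/m³
  silicon carbide: σ_y = 395.1 MPa, ρ = 3110 kg/m³
  titanium alloy: σ_y = 1000 MPa, ρ = 4530 kg/m³
  beryllium: σ_y = 297.2 MPa, ρ = 1855 kg/m³
  CFRP laminate: σ_y = 817.0 MPa, ρ = 1560 kg/m³
  CFRP laminate: M = 56.0×10⁻³
  beryllium: M = 24.0×10⁻³
  titanium alloy: M = 22.1×10⁻³
  maraging steel: M = 18.7×10⁻³
  silicon carbide: M = 17.3×10⁻³
  alumina ceramic: M = 10.7×10⁻³
Highest index: CFRP laminate.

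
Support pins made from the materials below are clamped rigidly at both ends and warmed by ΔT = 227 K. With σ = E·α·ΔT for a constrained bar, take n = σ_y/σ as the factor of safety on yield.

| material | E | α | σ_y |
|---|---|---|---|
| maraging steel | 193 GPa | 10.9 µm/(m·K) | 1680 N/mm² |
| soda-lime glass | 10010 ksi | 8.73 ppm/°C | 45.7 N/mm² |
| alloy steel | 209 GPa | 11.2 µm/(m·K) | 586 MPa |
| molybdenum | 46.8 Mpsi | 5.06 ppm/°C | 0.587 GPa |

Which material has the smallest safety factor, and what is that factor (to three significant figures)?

In consistent units (E in GPa, α in ×10⁻⁶/K, σ_y in MPa):
  maraging steel: E = 193.0, α = 10.9, σ_y = 1680 → σ = 478 MPa, n = 3.52
  soda-lime glass: E = 69.02, α = 8.73, σ_y = 45.70 → σ = 137 MPa, n = 0.334
  alloy steel: E = 209.0, α = 11.2, σ_y = 586.0 → σ = 531 MPa, n = 1.10
  molybdenum: E = 322.7, α = 5.06, σ_y = 587.0 → σ = 371 MPa, n = 1.58
Smallest n: soda-lime glass with n = 0.334.

soda-lime glass, n = 0.334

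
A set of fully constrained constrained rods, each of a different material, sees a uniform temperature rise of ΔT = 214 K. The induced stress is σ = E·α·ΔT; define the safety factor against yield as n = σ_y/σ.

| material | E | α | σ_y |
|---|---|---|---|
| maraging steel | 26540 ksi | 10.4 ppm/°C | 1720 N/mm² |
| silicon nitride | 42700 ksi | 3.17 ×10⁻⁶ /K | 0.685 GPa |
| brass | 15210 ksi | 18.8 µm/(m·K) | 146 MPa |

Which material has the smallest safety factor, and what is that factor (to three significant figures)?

brass, n = 0.346

In consistent units (E in GPa, α in ×10⁻⁶/K, σ_y in MPa):
  maraging steel: E = 183.0, α = 10.4, σ_y = 1720 → σ = 407 MPa, n = 4.22
  silicon nitride: E = 294.4, α = 3.17, σ_y = 685.0 → σ = 200 MPa, n = 3.43
  brass: E = 104.9, α = 18.8, σ_y = 146.0 → σ = 422 MPa, n = 0.346
Smallest n: brass with n = 0.346.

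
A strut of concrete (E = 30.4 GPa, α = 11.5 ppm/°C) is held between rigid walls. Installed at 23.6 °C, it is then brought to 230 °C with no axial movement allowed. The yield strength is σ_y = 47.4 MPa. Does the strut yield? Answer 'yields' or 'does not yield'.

yields

ΔT = 206.4 K. Constrained thermal stress σ = E·α·ΔT = 30.40×10³ MPa × 11.5×10⁻⁶ × 206.4 = 72.2 MPa (compressive).
Compare to σ_y = 47.4 MPa: σ ≥ σ_y, so it yields.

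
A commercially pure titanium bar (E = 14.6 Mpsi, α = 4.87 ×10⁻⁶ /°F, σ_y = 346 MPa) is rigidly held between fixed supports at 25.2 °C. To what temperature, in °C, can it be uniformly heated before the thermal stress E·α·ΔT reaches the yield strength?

417 °C

E = 14.6 Mpsi = 100.7 GPa.
α = 4.87×10⁻⁶/°F × 9/5 = 8.77×10⁻⁶/K.
E·α·ΔT = 346.0 MPa ⇒ ΔT = 346.0 / (100.7×10³ × 8.77×10⁻⁶) = 392.1 K.
T = 25.2 + 392.1 = 417.3 °C.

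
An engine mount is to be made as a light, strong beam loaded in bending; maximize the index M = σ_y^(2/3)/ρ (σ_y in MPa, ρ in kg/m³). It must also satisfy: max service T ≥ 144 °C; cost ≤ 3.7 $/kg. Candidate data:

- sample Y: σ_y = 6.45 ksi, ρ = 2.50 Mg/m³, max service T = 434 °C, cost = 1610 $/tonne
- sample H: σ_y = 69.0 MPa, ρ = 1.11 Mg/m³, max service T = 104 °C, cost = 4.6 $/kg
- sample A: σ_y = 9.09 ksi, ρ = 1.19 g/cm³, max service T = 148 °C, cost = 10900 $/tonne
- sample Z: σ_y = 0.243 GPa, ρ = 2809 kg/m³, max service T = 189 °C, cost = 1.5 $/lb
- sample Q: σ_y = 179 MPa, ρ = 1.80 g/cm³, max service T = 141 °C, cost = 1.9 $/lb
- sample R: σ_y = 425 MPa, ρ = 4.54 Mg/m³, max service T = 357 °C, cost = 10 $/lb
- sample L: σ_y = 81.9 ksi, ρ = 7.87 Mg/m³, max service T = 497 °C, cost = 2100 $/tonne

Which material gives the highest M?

sample Z

Screen on constraints: max service T ≥ 144 °C; cost ≤ 3.7 $/kg. Survivors: sample Y, sample Z, sample L.
After converting to SI:
  sample Y: σ_y = 44.47 MPa, ρ = 2500 kg/m³
  sample Z: σ_y = 243.0 MPa, ρ = 2809 kg/m³
  sample L: σ_y = 564.7 MPa, ρ = 7870 kg/m³
  sample Z: M = 13.9×10⁻³
  sample L: M = 8.68×10⁻³
  sample Y: M = 5.02×10⁻³
Highest index: sample Z.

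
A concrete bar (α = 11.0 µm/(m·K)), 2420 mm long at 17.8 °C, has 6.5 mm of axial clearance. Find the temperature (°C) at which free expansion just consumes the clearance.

262 °C

α·L₀·ΔT = 6.5 mm ⇒ ΔT = 6.5 / (11.0×10⁻⁶ × 2420.0) = 244.2 K.
T = 17.8 + 244.2 = 262.0 °C.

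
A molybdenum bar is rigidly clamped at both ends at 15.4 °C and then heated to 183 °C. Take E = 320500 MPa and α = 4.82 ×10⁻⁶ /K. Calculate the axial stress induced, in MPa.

E = 320500 MPa = 320.5 GPa.
ΔT = 167.6 K. Constrained thermal stress σ = E·α·ΔT = 320.5×10³ MPa × 4.82×10⁻⁶ × 167.6 = 259 MPa (compressive).

259 MPa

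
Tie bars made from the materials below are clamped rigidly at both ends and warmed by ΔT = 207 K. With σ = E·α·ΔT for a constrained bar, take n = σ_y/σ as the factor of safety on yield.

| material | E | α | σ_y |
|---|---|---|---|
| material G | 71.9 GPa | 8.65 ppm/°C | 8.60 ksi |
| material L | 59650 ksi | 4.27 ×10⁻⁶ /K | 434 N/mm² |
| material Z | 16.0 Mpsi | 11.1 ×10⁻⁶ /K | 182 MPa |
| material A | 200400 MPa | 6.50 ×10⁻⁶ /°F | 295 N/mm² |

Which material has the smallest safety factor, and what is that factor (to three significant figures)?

With everything in SI (GPa, ×10⁻⁶/K, MPa):
  material G: E = 71.90, α = 8.65, σ_y = 59.29 → σ = 129 MPa, n = 0.461
  material L: E = 411.3, α = 4.27, σ_y = 434.0 → σ = 364 MPa, n = 1.19
  material Z: E = 110.3, α = 11.1, σ_y = 182.0 → σ = 253 MPa, n = 0.718
  material A: E = 200.4, α = 11.7, σ_y = 295.0 → σ = 485 MPa, n = 0.608
Material G has the lowest safety factor, n = 0.461.

material G, n = 0.461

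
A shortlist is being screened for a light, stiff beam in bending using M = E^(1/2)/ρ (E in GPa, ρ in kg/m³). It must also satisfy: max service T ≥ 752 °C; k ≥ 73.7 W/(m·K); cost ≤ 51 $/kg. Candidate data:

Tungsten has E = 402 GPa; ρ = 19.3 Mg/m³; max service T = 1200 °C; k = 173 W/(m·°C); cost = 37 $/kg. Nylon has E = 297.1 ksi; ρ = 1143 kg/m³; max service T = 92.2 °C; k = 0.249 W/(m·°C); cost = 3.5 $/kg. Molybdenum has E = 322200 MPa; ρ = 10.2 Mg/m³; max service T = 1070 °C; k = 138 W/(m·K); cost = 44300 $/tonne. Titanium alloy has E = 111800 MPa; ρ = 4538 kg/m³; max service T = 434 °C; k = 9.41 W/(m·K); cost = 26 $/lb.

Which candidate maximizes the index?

molybdenum

Screen on constraints: max service T ≥ 752 °C; k ≥ 73.7 W/(m·K); cost ≤ 51 $/kg. Survivors: tungsten, molybdenum.
After converting to SI:
  tungsten: E = 402.0 GPa, ρ = 19300 kg/m³
  molybdenum: E = 322.2 GPa, ρ = 10200 kg/m³
  molybdenum: M = 1.76×10⁻³
  tungsten: M = 1.04×10⁻³
Highest index: molybdenum.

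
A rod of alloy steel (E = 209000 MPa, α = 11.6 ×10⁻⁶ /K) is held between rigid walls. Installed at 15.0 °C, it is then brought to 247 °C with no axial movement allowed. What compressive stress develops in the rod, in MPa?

562 MPa

E = 209000 MPa = 209.0 GPa.
ΔT = 232.0 K. Constrained thermal stress σ = E·α·ΔT = 209.0×10³ MPa × 11.6×10⁻⁶ × 232.0 = 562 MPa (compressive).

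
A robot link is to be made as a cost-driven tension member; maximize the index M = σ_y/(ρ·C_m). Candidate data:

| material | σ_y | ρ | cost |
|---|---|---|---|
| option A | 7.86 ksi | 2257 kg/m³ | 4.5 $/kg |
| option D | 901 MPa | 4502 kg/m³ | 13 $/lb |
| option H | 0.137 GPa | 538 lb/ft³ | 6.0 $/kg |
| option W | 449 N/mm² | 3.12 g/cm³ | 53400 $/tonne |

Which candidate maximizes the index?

Normalizing units and computing the index:
  option A: σ_y = 54.19 MPa, ρ = 2257 kg/m³, cost = 4.500 $/kg
  option D: σ_y = 901.0 MPa, ρ = 4502 kg/m³, cost = 28.66 $/kg
  option H: σ_y = 137.0 MPa, ρ = 8618 kg/m³, cost = 6.000 $/kg
  option W: σ_y = 449.0 MPa, ρ = 3120 kg/m³, cost = 53.40 $/kg
  option D: M = 6.98 kN·m per $
  option A: M = 5.34 kN·m per $
  option W: M = 2.69 kN·m per $
  option H: M = 2.65 kN·m per $
Option D ranks first.

option D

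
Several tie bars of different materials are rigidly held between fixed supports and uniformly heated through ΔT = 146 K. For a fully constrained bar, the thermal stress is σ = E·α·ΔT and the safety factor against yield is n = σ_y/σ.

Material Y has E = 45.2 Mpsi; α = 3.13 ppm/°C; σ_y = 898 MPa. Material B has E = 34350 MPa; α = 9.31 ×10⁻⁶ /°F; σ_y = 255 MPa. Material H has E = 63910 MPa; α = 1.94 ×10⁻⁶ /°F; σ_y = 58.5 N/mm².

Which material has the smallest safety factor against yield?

In consistent units (E in GPa, α in ×10⁻⁶/K, σ_y in MPa):
  material Y: E = 311.6, α = 3.13, σ_y = 898.0 → σ = 142 MPa, n = 6.31
  material B: E = 34.35, α = 16.8, σ_y = 255.0 → σ = 84.0 MPa, n = 3.03
  material H: E = 63.91, α = 3.49, σ_y = 58.50 → σ = 32.6 MPa, n = 1.80
Material H has the lowest safety factor, n = 1.80.

material H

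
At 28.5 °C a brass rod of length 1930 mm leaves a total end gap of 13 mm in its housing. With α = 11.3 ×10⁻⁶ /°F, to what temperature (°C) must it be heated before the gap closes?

α = 11.3×10⁻⁶/°F × 9/5 = 20.3×10⁻⁶/K.
α·L₀·ΔT = 13.0 mm ⇒ ΔT = 13.0 / (20.3×10⁻⁶ × 1930.0) = 331.2 K.
T = 28.5 + 331.2 = 359.7 °C.

360 °C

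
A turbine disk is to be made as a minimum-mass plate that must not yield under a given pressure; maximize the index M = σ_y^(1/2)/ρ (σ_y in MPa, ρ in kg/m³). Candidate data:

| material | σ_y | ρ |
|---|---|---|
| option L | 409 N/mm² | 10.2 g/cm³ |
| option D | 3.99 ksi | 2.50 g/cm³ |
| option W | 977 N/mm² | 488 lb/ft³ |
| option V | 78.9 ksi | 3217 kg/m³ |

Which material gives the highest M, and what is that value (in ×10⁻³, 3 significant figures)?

option V, M = 7.25×10⁻³

Convert each candidate to consistent units, then evaluate M:
  option L: σ_y = 409.0 MPa, ρ = 10200 kg/m³
  option D: σ_y = 27.51 MPa, ρ = 2500 kg/m³
  option W: σ_y = 977.0 MPa, ρ = 7817 kg/m³
  option V: σ_y = 544.0 MPa, ρ = 3217 kg/m³
  option V: M = 7.25×10⁻³
  option W: M = 4.00×10⁻³
  option D: M = 2.10×10⁻³
  option L: M = 1.98×10⁻³
Highest index: option V.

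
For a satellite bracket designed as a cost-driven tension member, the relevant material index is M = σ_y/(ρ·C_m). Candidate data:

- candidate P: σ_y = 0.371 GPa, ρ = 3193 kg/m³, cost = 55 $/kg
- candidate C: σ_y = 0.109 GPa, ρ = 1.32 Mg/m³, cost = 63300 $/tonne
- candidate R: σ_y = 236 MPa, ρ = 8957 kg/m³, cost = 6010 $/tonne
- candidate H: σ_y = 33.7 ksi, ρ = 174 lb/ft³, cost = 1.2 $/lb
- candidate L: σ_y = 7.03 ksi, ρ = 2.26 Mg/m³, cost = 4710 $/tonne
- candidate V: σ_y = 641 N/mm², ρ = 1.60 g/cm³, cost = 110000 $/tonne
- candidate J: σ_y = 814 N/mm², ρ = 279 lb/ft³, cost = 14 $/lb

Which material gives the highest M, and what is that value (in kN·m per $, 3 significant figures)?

In SI units:
  candidate P: σ_y = 371.0 MPa, ρ = 3193 kg/m³, cost = 55.00 $/kg
  candidate C: σ_y = 109.0 MPa, ρ = 1320 kg/m³, cost = 63.30 $/kg
  candidate R: σ_y = 236.0 MPa, ρ = 8957 kg/m³, cost = 6.010 $/kg
  candidate H: σ_y = 232.4 MPa, ρ = 2787 kg/m³, cost = 2.646 $/kg
  candidate L: σ_y = 48.47 MPa, ρ = 2260 kg/m³, cost = 4.710 $/kg
  candidate V: σ_y = 641.0 MPa, ρ = 1600 kg/m³, cost = 110.0 $/kg
  candidate J: σ_y = 814.0 MPa, ρ = 4469 kg/m³, cost = 30.86 $/kg
  candidate H: M = 31.5 kN·m per $
  candidate J: M = 5.90 kN·m per $
  candidate L: M = 4.55 kN·m per $
  candidate R: M = 4.38 kN·m per $
  candidate V: M = 3.64 kN·m per $
  candidate P: M = 2.11 kN·m per $
  candidate C: M = 1.30 kN·m per $
Candidate H has the largest M.

candidate H, M = 31.5 kN·m per $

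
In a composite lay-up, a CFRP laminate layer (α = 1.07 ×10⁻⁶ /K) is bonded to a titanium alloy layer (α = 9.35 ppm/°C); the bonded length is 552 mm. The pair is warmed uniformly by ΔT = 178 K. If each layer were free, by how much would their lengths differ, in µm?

Δα = |1.07 − 9.35|×10⁻⁶/K = 8.28×10⁻⁶/K.
ΔL_mismatch = Δα·L·ΔT = 8.28×10⁻⁶ × 552.0 mm × 178.0 K = 814 µm.

814 µm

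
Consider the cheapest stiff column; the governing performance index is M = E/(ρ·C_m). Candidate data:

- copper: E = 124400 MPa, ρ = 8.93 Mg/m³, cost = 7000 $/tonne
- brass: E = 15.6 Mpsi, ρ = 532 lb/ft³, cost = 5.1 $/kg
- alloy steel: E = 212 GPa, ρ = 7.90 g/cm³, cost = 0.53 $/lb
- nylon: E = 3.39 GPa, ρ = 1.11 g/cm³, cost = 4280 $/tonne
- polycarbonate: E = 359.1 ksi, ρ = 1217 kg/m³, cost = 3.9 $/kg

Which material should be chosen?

alloy steel

Convert each candidate to consistent units, then evaluate M:
  copper: E = 124.4 GPa, ρ = 8930 kg/m³, cost = 7.000 $/kg
  brass: E = 107.6 GPa, ρ = 8522 kg/m³, cost = 5.100 $/kg
  alloy steel: E = 212.0 GPa, ρ = 7900 kg/m³, cost = 1.168 $/kg
  nylon: E = 3.390 GPa, ρ = 1110 kg/m³, cost = 4.280 $/kg
  polycarbonate: E = 2.476 GPa, ρ = 1217 kg/m³, cost = 3.900 $/kg
  alloy steel: M = 23.0 MN·m per $
  brass: M = 2.47 MN·m per $
  copper: M = 1.99 MN·m per $
  nylon: M = 0.714 MN·m per $
  polycarbonate: M = 0.522 MN·m per $
Alloy steel ranks first.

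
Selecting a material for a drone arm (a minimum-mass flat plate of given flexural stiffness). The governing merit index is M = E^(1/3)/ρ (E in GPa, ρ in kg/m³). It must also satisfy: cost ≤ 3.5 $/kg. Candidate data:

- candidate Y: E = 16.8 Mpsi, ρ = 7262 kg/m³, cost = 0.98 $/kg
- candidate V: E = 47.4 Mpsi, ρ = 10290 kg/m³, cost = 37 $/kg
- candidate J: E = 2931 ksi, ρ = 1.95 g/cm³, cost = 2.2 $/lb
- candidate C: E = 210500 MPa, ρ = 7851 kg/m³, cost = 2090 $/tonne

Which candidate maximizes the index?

candidate C

Screen on constraints: cost ≤ 3.5 $/kg. Survivors: candidate Y, candidate C.
Normalizing units and computing the index:
  candidate Y: E = 115.8 GPa, ρ = 7262 kg/m³
  candidate C: E = 210.5 GPa, ρ = 7851 kg/m³
  candidate C: M = 0.758×10⁻³
  candidate Y: M = 0.671×10⁻³
Candidate C ranks first.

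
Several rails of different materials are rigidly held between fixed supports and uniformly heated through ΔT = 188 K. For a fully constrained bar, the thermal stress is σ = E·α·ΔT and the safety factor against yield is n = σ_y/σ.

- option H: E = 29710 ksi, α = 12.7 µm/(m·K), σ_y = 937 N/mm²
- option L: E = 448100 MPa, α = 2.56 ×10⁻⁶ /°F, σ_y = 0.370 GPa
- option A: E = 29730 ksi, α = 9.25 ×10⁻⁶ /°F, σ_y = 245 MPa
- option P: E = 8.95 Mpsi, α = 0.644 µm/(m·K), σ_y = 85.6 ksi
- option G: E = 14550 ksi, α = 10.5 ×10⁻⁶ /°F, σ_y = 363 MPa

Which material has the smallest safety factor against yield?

In consistent units (E in GPa, α in ×10⁻⁶/K, σ_y in MPa):
  option H: E = 204.8, α = 12.7, σ_y = 937.0 → σ = 489 MPa, n = 1.92
  option L: E = 448.1, α = 4.61, σ_y = 370.0 → σ = 388 MPa, n = 0.953
  option A: E = 205.0, α = 16.6, σ_y = 245.0 → σ = 642 MPa, n = 0.382
  option P: E = 61.71, α = 0.644, σ_y = 590.2 → σ = 7.47 MPa, n = 79.0
  option G: E = 100.3, α = 18.9, σ_y = 363.0 → σ = 356 MPa, n = 1.02
Option A has the lowest safety factor, n = 0.382.

option A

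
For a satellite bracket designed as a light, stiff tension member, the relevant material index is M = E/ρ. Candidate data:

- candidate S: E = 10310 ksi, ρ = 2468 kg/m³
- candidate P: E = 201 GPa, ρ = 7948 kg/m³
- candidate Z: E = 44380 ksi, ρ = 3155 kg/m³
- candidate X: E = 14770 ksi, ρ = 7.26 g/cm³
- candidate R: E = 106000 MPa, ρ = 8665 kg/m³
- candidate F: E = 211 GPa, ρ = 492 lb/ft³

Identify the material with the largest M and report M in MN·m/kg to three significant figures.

candidate Z, M = 97.0 MN·m/kg

After converting to SI:
  candidate S: E = 71.08 GPa, ρ = 2468 kg/m³
  candidate P: E = 201.0 GPa, ρ = 7948 kg/m³
  candidate Z: E = 306.0 GPa, ρ = 3155 kg/m³
  candidate X: E = 101.8 GPa, ρ = 7260 kg/m³
  candidate R: E = 106.0 GPa, ρ = 8665 kg/m³
  candidate F: E = 211.0 GPa, ρ = 7881 kg/m³
  candidate Z: M = 97.0 MN·m/kg
  candidate S: M = 28.8 MN·m/kg
  candidate F: M = 26.8 MN·m/kg
  candidate P: M = 25.3 MN·m/kg
  candidate X: M = 14.0 MN·m/kg
  candidate R: M = 12.2 MN·m/kg
Candidate Z ranks first.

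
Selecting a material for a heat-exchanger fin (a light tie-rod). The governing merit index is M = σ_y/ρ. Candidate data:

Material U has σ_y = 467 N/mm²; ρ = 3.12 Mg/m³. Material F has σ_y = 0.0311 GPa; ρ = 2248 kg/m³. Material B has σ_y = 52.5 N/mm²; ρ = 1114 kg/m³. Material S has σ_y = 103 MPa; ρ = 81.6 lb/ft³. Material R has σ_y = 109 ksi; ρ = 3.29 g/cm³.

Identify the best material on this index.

After converting to SI:
  material U: σ_y = 467.0 MPa, ρ = 3120 kg/m³
  material F: σ_y = 31.10 MPa, ρ = 2248 kg/m³
  material B: σ_y = 52.50 MPa, ρ = 1114 kg/m³
  material S: σ_y = 103.0 MPa, ρ = 1307 kg/m³
  material R: σ_y = 751.5 MPa, ρ = 3290 kg/m³
  material R: M = 228 kN·m/kg
  material U: M = 150 kN·m/kg
  material S: M = 78.8 kN·m/kg
  material B: M = 47.1 kN·m/kg
  material F: M = 13.8 kN·m/kg
Material R has the largest M.

material R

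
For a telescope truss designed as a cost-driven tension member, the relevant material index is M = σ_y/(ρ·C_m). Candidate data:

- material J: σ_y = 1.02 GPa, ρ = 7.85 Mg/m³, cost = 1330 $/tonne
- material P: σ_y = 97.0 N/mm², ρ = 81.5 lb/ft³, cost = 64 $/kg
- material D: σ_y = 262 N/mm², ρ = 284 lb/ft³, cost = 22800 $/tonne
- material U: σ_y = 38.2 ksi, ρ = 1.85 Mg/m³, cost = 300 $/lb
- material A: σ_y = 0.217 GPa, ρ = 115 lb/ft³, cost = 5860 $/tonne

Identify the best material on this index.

material J

Normalizing units and computing the index:
  material J: σ_y = 1020 MPa, ρ = 7850 kg/m³, cost = 1.330 $/kg
  material P: σ_y = 97.00 MPa, ρ = 1306 kg/m³, cost = 64.00 $/kg
  material D: σ_y = 262.0 MPa, ρ = 4549 kg/m³, cost = 22.80 $/kg
  material U: σ_y = 263.4 MPa, ρ = 1850 kg/m³, cost = 661.4 $/kg
  material A: σ_y = 217.0 MPa, ρ = 1842 kg/m³, cost = 5.860 $/kg
  material J: M = 97.7 kN·m per $
  material A: M = 20.1 kN·m per $
  material D: M = 2.53 kN·m per $
  material P: M = 1.16 kN·m per $
  material U: M = 0.215 kN·m per $
Highest index: material J.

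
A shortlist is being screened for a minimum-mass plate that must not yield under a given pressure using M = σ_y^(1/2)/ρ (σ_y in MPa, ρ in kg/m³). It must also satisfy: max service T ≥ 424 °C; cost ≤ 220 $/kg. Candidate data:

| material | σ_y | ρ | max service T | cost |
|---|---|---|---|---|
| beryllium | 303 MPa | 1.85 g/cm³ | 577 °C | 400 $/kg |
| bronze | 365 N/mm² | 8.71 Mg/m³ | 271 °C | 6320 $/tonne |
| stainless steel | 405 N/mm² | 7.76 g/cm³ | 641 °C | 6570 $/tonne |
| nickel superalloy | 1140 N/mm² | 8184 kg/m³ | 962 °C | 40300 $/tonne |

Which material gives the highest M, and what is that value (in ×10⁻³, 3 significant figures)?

Screen on constraints: max service T ≥ 424 °C; cost ≤ 220 $/kg. Survivors: stainless steel, nickel superalloy.
Putting every candidate on a common basis:
  stainless steel: σ_y = 405.0 MPa, ρ = 7760 kg/m³
  nickel superalloy: σ_y = 1140 MPa, ρ = 8184 kg/m³
  nickel superalloy: M = 4.13×10⁻³
  stainless steel: M = 2.59×10⁻³
Nickel superalloy has the largest M.

nickel superalloy, M = 4.13×10⁻³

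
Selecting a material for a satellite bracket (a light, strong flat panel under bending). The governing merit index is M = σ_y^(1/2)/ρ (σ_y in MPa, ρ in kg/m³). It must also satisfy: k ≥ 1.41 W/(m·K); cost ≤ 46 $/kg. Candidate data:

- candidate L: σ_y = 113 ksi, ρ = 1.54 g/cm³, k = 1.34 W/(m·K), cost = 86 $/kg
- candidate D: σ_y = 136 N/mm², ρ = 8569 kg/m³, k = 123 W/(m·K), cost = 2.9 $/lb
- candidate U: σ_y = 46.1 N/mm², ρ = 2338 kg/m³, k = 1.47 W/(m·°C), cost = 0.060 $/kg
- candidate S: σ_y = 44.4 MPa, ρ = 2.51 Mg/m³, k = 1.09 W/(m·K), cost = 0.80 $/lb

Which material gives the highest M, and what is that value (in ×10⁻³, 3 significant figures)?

candidate U, M = 2.90×10⁻³

Screen on constraints: k ≥ 1.41 W/(m·K); cost ≤ 46 $/kg. Survivors: candidate D, candidate U.
After converting to SI:
  candidate D: σ_y = 136.0 MPa, ρ = 8569 kg/m³
  candidate U: σ_y = 46.10 MPa, ρ = 2338 kg/m³
  candidate U: M = 2.90×10⁻³
  candidate D: M = 1.36×10⁻³
Candidate U ranks first.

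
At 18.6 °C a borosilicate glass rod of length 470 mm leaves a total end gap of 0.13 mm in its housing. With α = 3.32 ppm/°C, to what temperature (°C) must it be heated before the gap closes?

α·L₀·ΔT = 0.13 mm ⇒ ΔT = 0.13 / (3.32×10⁻⁶ × 470.0) = 83.31 K.
T = 18.6 + 83.31 = 101.9 °C.

102 °C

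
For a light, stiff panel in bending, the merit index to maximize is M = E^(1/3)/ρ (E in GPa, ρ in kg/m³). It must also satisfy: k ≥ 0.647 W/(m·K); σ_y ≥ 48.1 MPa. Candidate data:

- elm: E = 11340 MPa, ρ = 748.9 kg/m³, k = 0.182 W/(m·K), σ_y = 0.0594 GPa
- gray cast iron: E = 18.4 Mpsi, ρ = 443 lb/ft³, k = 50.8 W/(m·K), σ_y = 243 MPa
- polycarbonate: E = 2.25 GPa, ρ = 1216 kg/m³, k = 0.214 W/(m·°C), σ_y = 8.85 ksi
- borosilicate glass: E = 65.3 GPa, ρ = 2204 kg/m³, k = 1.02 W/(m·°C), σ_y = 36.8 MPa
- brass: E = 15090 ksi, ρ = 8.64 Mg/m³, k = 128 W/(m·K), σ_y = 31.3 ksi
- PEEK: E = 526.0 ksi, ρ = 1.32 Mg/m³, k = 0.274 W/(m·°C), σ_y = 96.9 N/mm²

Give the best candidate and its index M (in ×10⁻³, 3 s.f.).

Screen on constraints: k ≥ 0.647 W/(m·K); σ_y ≥ 48.1 MPa. Survivors: gray cast iron, brass.
After converting to SI:
  gray cast iron: E = 126.9 GPa, ρ = 7096 kg/m³
  brass: E = 104.0 GPa, ρ = 8640 kg/m³
  gray cast iron: M = 0.708×10⁻³
  brass: M = 0.544×10⁻³
The maximum is for gray cast iron.

gray cast iron, M = 0.708×10⁻³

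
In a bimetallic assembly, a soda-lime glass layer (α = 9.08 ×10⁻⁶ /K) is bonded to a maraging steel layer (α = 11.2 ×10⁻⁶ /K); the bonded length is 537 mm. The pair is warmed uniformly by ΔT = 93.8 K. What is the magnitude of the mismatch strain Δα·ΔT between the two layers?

Δα = |9.08 − 11.2|×10⁻⁶/K = 2.12×10⁻⁶/K.
Mismatch strain = Δα·ΔT = 2.12×10⁻⁶ × 93.8 = 1.99×10⁻⁴.

1.99×10⁻⁴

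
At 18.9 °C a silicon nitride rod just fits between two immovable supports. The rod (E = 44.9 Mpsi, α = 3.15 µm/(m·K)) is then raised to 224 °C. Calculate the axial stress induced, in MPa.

E = 44.9 Mpsi = 309.6 GPa.
ΔT = 205.1 K. Constrained thermal stress σ = E·α·ΔT = 309.6×10³ MPa × 3.15×10⁻⁶ × 205.1 = 200 MPa (compressive).

200 MPa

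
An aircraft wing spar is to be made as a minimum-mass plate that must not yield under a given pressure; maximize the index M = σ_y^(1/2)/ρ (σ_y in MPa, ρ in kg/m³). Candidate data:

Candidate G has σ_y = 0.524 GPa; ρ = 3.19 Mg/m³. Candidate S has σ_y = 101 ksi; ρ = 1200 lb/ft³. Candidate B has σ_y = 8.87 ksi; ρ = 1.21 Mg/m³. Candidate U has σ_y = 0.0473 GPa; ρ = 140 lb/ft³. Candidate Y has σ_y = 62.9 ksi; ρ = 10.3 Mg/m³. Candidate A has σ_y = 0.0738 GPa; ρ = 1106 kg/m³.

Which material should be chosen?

Putting every candidate on a common basis:
  candidate G: σ_y = 524.0 MPa, ρ = 3190 kg/m³
  candidate S: σ_y = 696.4 MPa, ρ = 19220 kg/m³
  candidate B: σ_y = 61.16 MPa, ρ = 1210 kg/m³
  candidate U: σ_y = 47.30 MPa, ρ = 2243 kg/m³
  candidate Y: σ_y = 433.7 MPa, ρ = 10300 kg/m³
  candidate A: σ_y = 73.80 MPa, ρ = 1106 kg/m³
  candidate A: M = 7.77×10⁻³
  candidate G: M = 7.18×10⁻³
  candidate B: M = 6.46×10⁻³
  candidate U: M = 3.07×10⁻³
  candidate Y: M = 2.02×10⁻³
  candidate S: M = 1.37×10⁻³
Highest index: candidate A.

candidate A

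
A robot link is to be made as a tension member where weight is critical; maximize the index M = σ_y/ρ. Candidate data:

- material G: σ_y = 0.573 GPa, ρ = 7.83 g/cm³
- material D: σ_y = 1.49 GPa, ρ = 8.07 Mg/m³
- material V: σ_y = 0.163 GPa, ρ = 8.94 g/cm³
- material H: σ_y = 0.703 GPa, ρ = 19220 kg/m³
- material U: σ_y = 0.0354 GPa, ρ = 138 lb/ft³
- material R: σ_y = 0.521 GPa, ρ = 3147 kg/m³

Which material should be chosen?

Putting every candidate on a common basis:
  material G: σ_y = 573.0 MPa, ρ = 7830 kg/m³
  material D: σ_y = 1490 MPa, ρ = 8070 kg/m³
  material V: σ_y = 163.0 MPa, ρ = 8940 kg/m³
  material H: σ_y = 703.0 MPa, ρ = 19220 kg/m³
  material U: σ_y = 35.40 MPa, ρ = 2211 kg/m³
  material R: σ_y = 521.0 MPa, ρ = 3147 kg/m³
  material D: M = 185 kN·m/kg
  material R: M = 166 kN·m/kg
  material G: M = 73.2 kN·m/kg
  material H: M = 36.6 kN·m/kg
  material V: M = 18.2 kN·m/kg
  material U: M = 16.0 kN·m/kg
Material D has the largest M.

material D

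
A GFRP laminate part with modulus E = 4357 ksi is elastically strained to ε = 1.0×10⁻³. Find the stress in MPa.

E = 4357 ksi = 30.04 GPa.
σ = E·ε = 30040 MPa × 1.0×10⁻³ = 30.0 MPa.

30.0 MPa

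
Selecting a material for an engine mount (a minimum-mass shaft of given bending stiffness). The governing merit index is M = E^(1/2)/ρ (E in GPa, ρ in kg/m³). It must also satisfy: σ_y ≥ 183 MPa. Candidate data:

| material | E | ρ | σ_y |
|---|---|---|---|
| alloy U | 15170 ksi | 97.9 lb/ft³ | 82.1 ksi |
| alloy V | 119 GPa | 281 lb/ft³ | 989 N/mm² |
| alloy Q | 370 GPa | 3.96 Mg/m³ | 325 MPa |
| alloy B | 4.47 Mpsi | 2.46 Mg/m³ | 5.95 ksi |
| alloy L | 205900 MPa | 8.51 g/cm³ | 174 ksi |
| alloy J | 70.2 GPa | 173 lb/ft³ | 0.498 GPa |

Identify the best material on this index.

alloy U

Screen on constraints: σ_y ≥ 183 MPa. Survivors: alloy U, alloy V, alloy Q, alloy L, alloy J.
After converting to SI:
  alloy U: E = 104.6 GPa, ρ = 1568 kg/m³
  alloy V: E = 119.0 GPa, ρ = 4501 kg/m³
  alloy Q: E = 370.0 GPa, ρ = 3960 kg/m³
  alloy L: E = 205.9 GPa, ρ = 8510 kg/m³
  alloy J: E = 70.20 GPa, ρ = 2771 kg/m³
  alloy U: M = 6.52×10⁻³
  alloy Q: M = 4.86×10⁻³
  alloy J: M = 3.02×10⁻³
  alloy V: M = 2.42×10⁻³
  alloy L: M = 1.69×10⁻³
Alloy U has the largest M.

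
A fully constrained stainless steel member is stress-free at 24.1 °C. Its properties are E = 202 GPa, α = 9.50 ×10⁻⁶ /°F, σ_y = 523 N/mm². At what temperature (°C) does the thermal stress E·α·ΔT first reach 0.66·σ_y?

124 °C

α = 9.50×10⁻⁶/°F × 9/5 = 17.1×10⁻⁶/K.
σ_y = 523 N/mm² = 523.0 MPa.
E·α·ΔT = 345.2 MPa ⇒ ΔT = 345.2 / (202.0×10³ × 17.1×10⁻⁶) = 99.93 K.
T = 24.1 + 99.93 = 124.0 °C.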